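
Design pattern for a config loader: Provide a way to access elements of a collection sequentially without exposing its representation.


This matches the Iterator pattern

Iterator


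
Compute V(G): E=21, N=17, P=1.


Formula: V(G) = E - N + 2P
V(G) = 21 - 17 + 2*1
V(G) = 4 + 2
V(G) = 6

6


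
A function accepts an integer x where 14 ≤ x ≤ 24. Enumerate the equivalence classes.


Valid range: [14, 24]
Class 1: x < 14 — invalid
Class 2: 14 ≤ x ≤ 24 — valid
Class 3: x > 24 — invalid
Total equivalence classes: 3

3 equivalence classes


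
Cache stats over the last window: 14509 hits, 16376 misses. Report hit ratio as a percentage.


Formula: hit rate = hits / (hits + misses) * 100
hit rate = 14509 / (14509 + 16376) * 100
hit rate = 14509 / 30885 * 100
hit rate = 46.98%

46.98%


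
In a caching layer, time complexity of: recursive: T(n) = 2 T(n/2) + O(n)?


Reasoning: master theorem case 2 (merge-sort recurrence)
Complexity: O(n log n)

O(n log n)


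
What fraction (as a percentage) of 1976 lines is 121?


Coverage = covered / total * 100
Coverage = 121 / 1976 * 100
Coverage = 6.12%

6.12%


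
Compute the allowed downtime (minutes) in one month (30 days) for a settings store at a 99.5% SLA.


Formula: allowed downtime = period * (100 - SLA) / 100
Period (month (30 days)) = 43200 minutes
Unavailability fraction = (100 - 99.5) / 100
Allowed downtime = 43200 * (100 - 99.5) / 100
Allowed downtime = 216.0 minutes

216.0 minutes


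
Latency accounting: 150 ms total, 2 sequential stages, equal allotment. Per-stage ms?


Formula: per_stage = total_budget / stages
per_stage = 150 / 2
per_stage = 75.0 ms

75.0 ms


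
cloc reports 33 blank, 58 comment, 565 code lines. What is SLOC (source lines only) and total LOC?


Total LOC = blank + comment + code
Total LOC = 33 + 58 + 565 = 656
SLOC (source only) = code = 565

Total LOC: 656, SLOC: 565


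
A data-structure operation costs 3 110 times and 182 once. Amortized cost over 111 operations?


Formula: Amortized cost = Total cost / Operations
Total cost = (110 * 3) + (1 * 182)
Total cost = 330 + 182 = 512
Amortized = 512 / 111 = 4.6126

4.6126


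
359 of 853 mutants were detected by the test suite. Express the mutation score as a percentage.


Mutation score = killed / total * 100
Mutation score = 359 / 853 * 100
Mutation score = 42.09%

42.09%


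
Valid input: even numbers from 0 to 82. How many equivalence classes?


Constraint: even integers in [0, 82]
Class 1: x < 0 — out-of-range invalid
Class 2: x in [0,82] but odd — wrong type invalid
Class 3: x in [0,82] and even — valid
Class 4: x > 82 — out-of-range invalid
Total equivalence classes: 4

4 equivalence classes


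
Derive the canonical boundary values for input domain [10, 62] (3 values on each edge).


Range: [10, 62]
Boundaries: just below min, min, min+1, max-1, max, just above max
Values: [9, 10, 11, 61, 62, 63]

[9, 10, 11, 61, 62, 63]


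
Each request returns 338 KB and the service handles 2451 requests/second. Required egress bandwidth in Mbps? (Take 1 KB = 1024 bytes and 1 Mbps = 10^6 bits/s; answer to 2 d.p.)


Formula: Mbps = payload_bytes * RPS * 8 / 1e6
Payload per request = 338 KB = 338 * 1024 = 346112 bytes
Total bytes/sec = 346112 * 2451 = 848320512
Total bits/sec = 848320512 * 8 = 6786564096
Mbps = 6786564096 / 1e6 = 6786.56

6786.56 Mbps


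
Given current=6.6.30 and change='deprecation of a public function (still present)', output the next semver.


Current: 6.6.30
Change category: 'deprecation of a public function (still present)' → minor bump
SemVer rule: minor bump → increment MINOR, reset PATCH to 0 (MAJOR unchanged)
New: 6.7.0

6.7.0


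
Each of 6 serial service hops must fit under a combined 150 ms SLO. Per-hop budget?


Formula: per_stage = total_budget / stages
per_stage = 150 / 6
per_stage = 25.0 ms

25.0 ms


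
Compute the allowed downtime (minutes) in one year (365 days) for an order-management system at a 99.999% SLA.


Formula: allowed downtime = period * (100 - SLA) / 100
Period (year (365 days)) = 525600 minutes
Unavailability fraction = (100 - 99.999) / 100
Allowed downtime = 525600 * (100 - 99.999) / 100
Allowed downtime = 5.256 minutes

5.256 minutes


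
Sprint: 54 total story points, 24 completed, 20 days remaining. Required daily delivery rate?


Formula: Required rate = Remaining points / Days left
Remaining = 54 - 24 = 30 points
Required rate = 30 / 20 = 1.5 points/day

1.5 points/day


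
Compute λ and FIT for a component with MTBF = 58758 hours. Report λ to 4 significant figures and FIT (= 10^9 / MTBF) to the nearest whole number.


Formula: λ = 1 / MTBF; FIT = λ × 1e9 = 1e9 / MTBF
λ = 1 / 58758 ≈ 1.702e-05 failures/hour
FIT = 1e9 / 58758 ≈ 17019 failures per 1e9 hours (nearest whole number)

λ = 1.702e-05 /h, FIT = 17019


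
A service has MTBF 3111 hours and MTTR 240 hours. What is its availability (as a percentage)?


Availability = MTBF / (MTBF + MTTR)
Availability = 3111 / (3111 + 240)
Availability = 3111 / 3351
Availability = 92.838%

92.838%


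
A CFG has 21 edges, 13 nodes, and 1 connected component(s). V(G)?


Formula: V(G) = E - N + 2P
V(G) = 21 - 13 + 2*1
V(G) = 8 + 2
V(G) = 10

10


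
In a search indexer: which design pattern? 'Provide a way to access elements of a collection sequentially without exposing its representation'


This matches the Iterator pattern

Iterator


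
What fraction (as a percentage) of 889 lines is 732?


Coverage = covered / total * 100
Coverage = 732 / 889 * 100
Coverage = 82.34%

82.34%


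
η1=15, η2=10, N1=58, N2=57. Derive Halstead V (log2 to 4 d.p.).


Formula: V = N * log2(η), where N = N1 + N2 and η = η1 + η2
η = 15 + 10 = 25
N = 58 + 57 = 115
log2(25) ≈ 4.6439
V = 115 * 4.6439 = 534.05

534.05


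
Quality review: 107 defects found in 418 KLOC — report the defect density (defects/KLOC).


Defect density = defects / KLOC
Defect density = 107 / 418
Defect density = 0.256 defects/KLOC

0.256 defects/KLOC


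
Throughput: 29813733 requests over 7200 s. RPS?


Formula: throughput = requests / seconds
throughput = 29813733 / 7200
throughput = 4140.8 requests/second

4140.8 requests/second


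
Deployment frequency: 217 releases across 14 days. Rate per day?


Formula: deployments per day = releases / days
= 217 / 14
= 15.5 deploys/day
(equivalently, 108.5 deploys/week)

15.5 deploys/day


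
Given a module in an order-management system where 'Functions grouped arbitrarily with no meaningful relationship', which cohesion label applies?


Reasoning: Worst: random grouping
Type: Coincidental cohesion

Coincidental cohesion


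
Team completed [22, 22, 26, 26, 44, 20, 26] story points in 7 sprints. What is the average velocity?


Formula: Avg velocity = Total points / Number of sprints
Points: [22, 22, 26, 26, 44, 20, 26]
Sum = 22 + 22 + 26 + 26 + 44 + 20 + 26 = 186
Avg velocity = 186 / 7 = 26.57 points/sprint

26.57 points/sprint


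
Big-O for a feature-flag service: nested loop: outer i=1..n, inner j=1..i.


Reasoning: triangle: n(n+1)/2 ~ n^2/2
Complexity: O(n^2)

O(n^2)


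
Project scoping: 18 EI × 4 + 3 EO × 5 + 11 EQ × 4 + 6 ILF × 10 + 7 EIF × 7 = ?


UFP = EI*4 + EO*5 + EQ*4 + ILF*10 + EIF*7
UFP = 18*4 + 3*5 + 11*4 + 6*10 + 7*7
UFP = 72 + 15 + 44 + 60 + 49
UFP = 240

240


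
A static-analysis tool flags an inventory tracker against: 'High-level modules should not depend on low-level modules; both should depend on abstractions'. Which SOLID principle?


This describes the Dependency Inversion Principle (DIP)

Dependency Inversion Principle (DIP)


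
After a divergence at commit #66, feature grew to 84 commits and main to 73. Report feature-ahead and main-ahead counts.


Common ancestor: commit #66
feature commits after divergence: 84 - 66 = 18
main commits after divergence: 73 - 66 = 7
feature is 18 commits ahead of main
main is 7 commits ahead of feature

feature ahead: 18, main ahead: 7


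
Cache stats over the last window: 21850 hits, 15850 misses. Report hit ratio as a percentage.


Formula: hit rate = hits / (hits + misses) * 100
hit rate = 21850 / (21850 + 15850) * 100
hit rate = 21850 / 37700 * 100
hit rate = 57.96%

57.96%


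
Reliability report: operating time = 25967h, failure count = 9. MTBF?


Formula: MTBF = Total operating time / Number of failures
MTBF = 25967 / 9
MTBF = 2885.22 hours

2885.22 hours


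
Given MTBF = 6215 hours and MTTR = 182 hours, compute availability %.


Availability = MTBF / (MTBF + MTTR)
Availability = 6215 / (6215 + 182)
Availability = 6215 / 6397
Availability = 97.1549%

97.1549%


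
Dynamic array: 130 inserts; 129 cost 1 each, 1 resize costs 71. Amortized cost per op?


Formula: Amortized cost = Total cost / Operations
Total cost = (129 * 1) + (1 * 71)
Total cost = 129 + 71 = 200
Amortized = 200 / 130 = 1.5385

1.5385


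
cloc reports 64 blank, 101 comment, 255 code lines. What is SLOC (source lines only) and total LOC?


Total LOC = blank + comment + code
Total LOC = 64 + 101 + 255 = 420
SLOC (source only) = code = 255

Total LOC: 420, SLOC: 255


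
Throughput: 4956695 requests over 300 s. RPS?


Formula: throughput = requests / seconds
throughput = 4956695 / 300
throughput = 16522.32 requests/second

16522.32 requests/second


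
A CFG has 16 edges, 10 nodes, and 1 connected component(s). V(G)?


Formula: V(G) = E - N + 2P
V(G) = 16 - 10 + 2*1
V(G) = 6 + 2
V(G) = 8

8


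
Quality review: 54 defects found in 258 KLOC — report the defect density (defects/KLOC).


Defect density = defects / KLOC
Defect density = 54 / 258
Defect density = 0.209 defects/KLOC

0.209 defects/KLOC


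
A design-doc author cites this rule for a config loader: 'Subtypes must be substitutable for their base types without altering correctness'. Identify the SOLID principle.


This describes the Liskov Substitution Principle (LSP)

Liskov Substitution Principle (LSP)


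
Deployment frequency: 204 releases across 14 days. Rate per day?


Formula: deployments per day = releases / days
= 204 / 14
= 14.571 deploys/day
(equivalently, 102.0 deploys/week)

14.571 deploys/day


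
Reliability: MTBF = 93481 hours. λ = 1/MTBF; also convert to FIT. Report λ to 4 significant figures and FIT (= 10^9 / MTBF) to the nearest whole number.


Formula: λ = 1 / MTBF; FIT = λ × 1e9 = 1e9 / MTBF
λ = 1 / 93481 ≈ 1.070e-05 failures/hour
FIT = 1e9 / 93481 ≈ 10697 failures per 1e9 hours (nearest whole number)

λ = 1.070e-05 /h, FIT = 10697


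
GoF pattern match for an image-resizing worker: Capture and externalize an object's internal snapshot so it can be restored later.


This matches the Memento pattern

Memento


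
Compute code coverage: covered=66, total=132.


Coverage = covered / total * 100
Coverage = 66 / 132 * 100
Coverage = 50.0%

50.0%


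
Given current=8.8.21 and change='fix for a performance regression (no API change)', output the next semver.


Current: 8.8.21
Change category: 'fix for a performance regression (no API change)' → patch bump
SemVer rule: patch bump → increment PATCH (MAJOR and MINOR unchanged)
New: 8.8.22

8.8.22


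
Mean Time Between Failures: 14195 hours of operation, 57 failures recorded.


Formula: MTBF = Total operating time / Number of failures
MTBF = 14195 / 57
MTBF = 249.04 hours

249.04 hours


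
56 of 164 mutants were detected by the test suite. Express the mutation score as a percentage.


Mutation score = killed / total * 100
Mutation score = 56 / 164 * 100
Mutation score = 34.15%

34.15%


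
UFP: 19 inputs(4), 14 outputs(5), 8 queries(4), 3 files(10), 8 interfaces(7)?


UFP = EI*4 + EO*5 + EQ*4 + ILF*10 + EIF*7
UFP = 19*4 + 14*5 + 8*4 + 3*10 + 8*7
UFP = 76 + 70 + 32 + 30 + 56
UFP = 264

264


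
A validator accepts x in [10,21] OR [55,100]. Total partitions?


Valid ranges: [10,21] and [55,100]
Class 1: x < 10 — invalid
Class 2: 10 ≤ x ≤ 21 — valid
Class 3: 21 < x < 55 — invalid (gap between ranges)
Class 4: 55 ≤ x ≤ 100 — valid
Class 5: x > 100 — invalid
Total equivalence classes: 5

5 equivalence classes


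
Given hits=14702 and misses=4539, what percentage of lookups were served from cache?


Formula: hit rate = hits / (hits + misses) * 100
hit rate = 14702 / (14702 + 4539) * 100
hit rate = 14702 / 19241 * 100
hit rate = 76.41%

76.41%


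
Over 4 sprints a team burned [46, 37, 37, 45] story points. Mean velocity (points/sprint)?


Formula: Avg velocity = Total points / Number of sprints
Points: [46, 37, 37, 45]
Sum = 46 + 37 + 37 + 45 = 165
Avg velocity = 165 / 4 = 41.25 points/sprint

41.25 points/sprint


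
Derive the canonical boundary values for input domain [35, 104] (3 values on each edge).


Range: [35, 104]
Boundaries: just below min, min, min+1, max-1, max, just above max
Values: [34, 35, 36, 103, 104, 105]

[34, 35, 36, 103, 104, 105]


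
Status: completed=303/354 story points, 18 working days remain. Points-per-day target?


Formula: Required rate = Remaining points / Days left
Remaining = 354 - 303 = 51 points
Required rate = 51 / 18 = 2.83 points/day

2.83 points/day


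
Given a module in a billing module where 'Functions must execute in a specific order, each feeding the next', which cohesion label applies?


Reasoning: Output of one is input to next
Type: Sequential cohesion

Sequential cohesion


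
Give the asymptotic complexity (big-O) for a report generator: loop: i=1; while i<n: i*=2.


Reasoning: i doubles each step so iterations are log2(n)
Complexity: O(log n)

O(log n)


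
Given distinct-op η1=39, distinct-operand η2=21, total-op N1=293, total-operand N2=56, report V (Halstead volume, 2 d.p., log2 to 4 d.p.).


Formula: V = N * log2(η), where N = N1 + N2 and η = η1 + η2
η = 39 + 21 = 60
N = 293 + 56 = 349
log2(60) ≈ 5.9069
V = 349 * 5.9069 = 2061.51

2061.51


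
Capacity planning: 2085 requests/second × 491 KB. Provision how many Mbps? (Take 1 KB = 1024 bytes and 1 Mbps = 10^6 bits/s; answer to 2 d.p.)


Formula: Mbps = payload_bytes * RPS * 8 / 1e6
Payload per request = 491 KB = 491 * 1024 = 502784 bytes
Total bytes/sec = 502784 * 2085 = 1048304640
Total bits/sec = 1048304640 * 8 = 8386437120
Mbps = 8386437120 / 1e6 = 8386.44

8386.44 Mbps


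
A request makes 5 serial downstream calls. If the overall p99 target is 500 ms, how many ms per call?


Formula: per_stage = total_budget / stages
per_stage = 500 / 5
per_stage = 100.0 ms

100.0 ms


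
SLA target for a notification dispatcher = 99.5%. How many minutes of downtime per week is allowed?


Formula: allowed downtime = period * (100 - SLA) / 100
Period (week) = 10080 minutes
Unavailability fraction = (100 - 99.5) / 100
Allowed downtime = 10080 * (100 - 99.5) / 100
Allowed downtime = 50.4 minutes

50.4 minutes


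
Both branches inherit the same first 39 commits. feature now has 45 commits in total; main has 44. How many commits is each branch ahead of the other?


Common ancestor: commit #39
feature commits after divergence: 45 - 39 = 6
main commits after divergence: 44 - 39 = 5
feature is 6 commits ahead of main
main is 5 commits ahead of feature

feature ahead: 6, main ahead: 5


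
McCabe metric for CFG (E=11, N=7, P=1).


Formula: V(G) = E - N + 2P
V(G) = 11 - 7 + 2*1
V(G) = 4 + 2
V(G) = 6

6


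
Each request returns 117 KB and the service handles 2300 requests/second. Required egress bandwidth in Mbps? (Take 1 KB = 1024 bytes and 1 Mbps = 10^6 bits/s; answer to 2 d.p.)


Formula: Mbps = payload_bytes * RPS * 8 / 1e6
Payload per request = 117 KB = 117 * 1024 = 119808 bytes
Total bytes/sec = 119808 * 2300 = 275558400
Total bits/sec = 275558400 * 8 = 2204467200
Mbps = 2204467200 / 1e6 = 2204.47

2204.47 Mbps


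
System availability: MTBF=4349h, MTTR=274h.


Availability = MTBF / (MTBF + MTTR)
Availability = 4349 / (4349 + 274)
Availability = 4349 / 4623
Availability = 94.0731%

94.0731%


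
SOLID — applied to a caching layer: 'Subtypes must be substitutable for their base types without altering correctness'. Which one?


This describes the Liskov Substitution Principle (LSP)

Liskov Substitution Principle (LSP)


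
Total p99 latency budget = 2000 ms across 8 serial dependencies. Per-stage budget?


Formula: per_stage = total_budget / stages
per_stage = 2000 / 8
per_stage = 250.0 ms

250.0 ms


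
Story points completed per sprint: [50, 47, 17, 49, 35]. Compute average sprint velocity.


Formula: Avg velocity = Total points / Number of sprints
Points: [50, 47, 17, 49, 35]
Sum = 50 + 47 + 17 + 49 + 35 = 198
Avg velocity = 198 / 5 = 39.6 points/sprint

39.6 points/sprint


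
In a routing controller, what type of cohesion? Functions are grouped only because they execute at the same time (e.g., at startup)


Reasoning: Related by timing only
Type: Temporal cohesion

Temporal cohesion


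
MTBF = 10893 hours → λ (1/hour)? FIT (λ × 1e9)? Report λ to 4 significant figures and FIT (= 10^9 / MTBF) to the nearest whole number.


Formula: λ = 1 / MTBF; FIT = λ × 1e9 = 1e9 / MTBF
λ = 1 / 10893 ≈ 9.180e-05 failures/hour
FIT = 1e9 / 10893 ≈ 91802 failures per 1e9 hours (nearest whole number)

λ = 9.180e-05 /h, FIT = 91802


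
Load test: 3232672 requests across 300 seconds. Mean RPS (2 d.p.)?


Formula: throughput = requests / seconds
throughput = 3232672 / 300
throughput = 10775.57 requests/second

10775.57 requests/second


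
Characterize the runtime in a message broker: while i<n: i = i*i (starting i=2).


Reasoning: squaring drives double-exponential growth; iterations ~ log log n
Complexity: O(log log n)

O(log log n)


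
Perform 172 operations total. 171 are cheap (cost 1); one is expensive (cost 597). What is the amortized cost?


Formula: Amortized cost = Total cost / Operations
Total cost = (171 * 1) + (1 * 597)
Total cost = 171 + 597 = 768
Amortized = 768 / 172 = 4.4651

4.4651


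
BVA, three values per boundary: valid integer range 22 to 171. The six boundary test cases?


Range: [22, 171]
Boundaries: just below min, min, min+1, max-1, max, just above max
Values: [21, 22, 23, 170, 171, 172]

[21, 22, 23, 170, 171, 172]


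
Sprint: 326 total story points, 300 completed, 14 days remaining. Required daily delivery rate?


Formula: Required rate = Remaining points / Days left
Remaining = 326 - 300 = 26 points
Required rate = 26 / 14 = 1.86 points/day

1.86 points/day


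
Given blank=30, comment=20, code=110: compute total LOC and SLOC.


Total LOC = blank + comment + code
Total LOC = 30 + 20 + 110 = 160
SLOC (source only) = code = 110

Total LOC: 160, SLOC: 110


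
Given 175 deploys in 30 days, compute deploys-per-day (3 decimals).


Formula: deployments per day = releases / days
= 175 / 30
= 5.833 deploys/day
(equivalently, 40.83 deploys/week)

5.833 deploys/day


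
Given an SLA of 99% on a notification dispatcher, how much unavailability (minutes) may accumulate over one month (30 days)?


Formula: allowed downtime = period * (100 - SLA) / 100
Period (month (30 days)) = 43200 minutes
Unavailability fraction = (100 - 99.0) / 100
Allowed downtime = 43200 * (100 - 99.0) / 100
Allowed downtime = 432.0 minutes

432.0 minutes


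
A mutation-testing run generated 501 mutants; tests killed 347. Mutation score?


Mutation score = killed / total * 100
Mutation score = 347 / 501 * 100
Mutation score = 69.26%

69.26%


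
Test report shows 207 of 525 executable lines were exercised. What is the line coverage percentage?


Coverage = covered / total * 100
Coverage = 207 / 525 * 100
Coverage = 39.43%

39.43%


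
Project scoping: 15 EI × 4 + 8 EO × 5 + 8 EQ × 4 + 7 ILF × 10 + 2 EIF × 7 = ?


UFP = EI*4 + EO*5 + EQ*4 + ILF*10 + EIF*7
UFP = 15*4 + 8*5 + 8*4 + 7*10 + 2*7
UFP = 60 + 40 + 32 + 70 + 14
UFP = 216

216


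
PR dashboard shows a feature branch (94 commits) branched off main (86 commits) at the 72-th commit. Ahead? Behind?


Common ancestor: commit #72
feature commits after divergence: 94 - 72 = 22
main commits after divergence: 86 - 72 = 14
feature is 22 commits ahead of main
main is 14 commits ahead of feature

feature ahead: 22, main ahead: 14


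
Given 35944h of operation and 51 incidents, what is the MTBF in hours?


Formula: MTBF = Total operating time / Number of failures
MTBF = 35944 / 51
MTBF = 704.78 hours

704.78 hours


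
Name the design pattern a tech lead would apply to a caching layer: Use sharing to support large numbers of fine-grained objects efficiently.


This matches the Flyweight pattern

Flyweight


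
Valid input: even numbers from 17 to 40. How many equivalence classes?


Constraint: even integers in [17, 40]
Class 1: x < 17 — out-of-range invalid
Class 2: x in [17,40] but odd — wrong type invalid
Class 3: x in [17,40] and even — valid
Class 4: x > 40 — out-of-range invalid
Total equivalence classes: 4

4 equivalence classes


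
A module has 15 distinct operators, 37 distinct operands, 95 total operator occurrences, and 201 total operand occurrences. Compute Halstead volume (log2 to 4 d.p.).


Formula: V = N * log2(η), where N = N1 + N2 and η = η1 + η2
η = 15 + 37 = 52
N = 95 + 201 = 296
log2(52) ≈ 5.7004
V = 296 * 5.7004 = 1687.32

1687.32


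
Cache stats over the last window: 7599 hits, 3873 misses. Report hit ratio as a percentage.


Formula: hit rate = hits / (hits + misses) * 100
hit rate = 7599 / (7599 + 3873) * 100
hit rate = 7599 / 11472 * 100
hit rate = 66.24%

66.24%


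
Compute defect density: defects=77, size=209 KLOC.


Defect density = defects / KLOC
Defect density = 77 / 209
Defect density = 0.368 defects/KLOC

0.368 defects/KLOC


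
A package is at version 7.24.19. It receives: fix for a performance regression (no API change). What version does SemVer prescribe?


Current: 7.24.19
Change category: 'fix for a performance regression (no API change)' → patch bump
SemVer rule: patch bump → increment PATCH (MAJOR and MINOR unchanged)
New: 7.24.20

7.24.20


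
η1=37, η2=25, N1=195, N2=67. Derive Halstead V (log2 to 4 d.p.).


Formula: V = N * log2(η), where N = N1 + N2 and η = η1 + η2
η = 37 + 25 = 62
N = 195 + 67 = 262
log2(62) ≈ 5.9542
V = 262 * 5.9542 = 1560.00

1560.00


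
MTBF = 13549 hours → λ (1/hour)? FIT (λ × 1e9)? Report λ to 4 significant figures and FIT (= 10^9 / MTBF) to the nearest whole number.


Formula: λ = 1 / MTBF; FIT = λ × 1e9 = 1e9 / MTBF
λ = 1 / 13549 ≈ 7.381e-05 failures/hour
FIT = 1e9 / 13549 ≈ 73806 failures per 1e9 hours (nearest whole number)

λ = 7.381e-05 /h, FIT = 73806


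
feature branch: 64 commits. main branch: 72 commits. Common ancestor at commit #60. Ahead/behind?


Common ancestor: commit #60
feature commits after divergence: 64 - 60 = 4
main commits after divergence: 72 - 60 = 12
feature is 4 commits ahead of main
main is 12 commits ahead of feature

feature ahead: 4, main ahead: 12


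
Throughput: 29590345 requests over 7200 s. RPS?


Formula: throughput = requests / seconds
throughput = 29590345 / 7200
throughput = 4109.77 requests/second

4109.77 requests/second


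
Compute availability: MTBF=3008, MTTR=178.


Availability = MTBF / (MTBF + MTTR)
Availability = 3008 / (3008 + 178)
Availability = 3008 / 3186
Availability = 94.4131%

94.4131%


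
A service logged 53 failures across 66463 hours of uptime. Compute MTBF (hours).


Formula: MTBF = Total operating time / Number of failures
MTBF = 66463 / 53
MTBF = 1254.02 hours

1254.02 hours


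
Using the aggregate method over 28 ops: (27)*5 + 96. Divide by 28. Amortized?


Formula: Amortized cost = Total cost / Operations
Total cost = (27 * 5) + (1 * 96)
Total cost = 135 + 96 = 231
Amortized = 231 / 28 = 8.25

8.25


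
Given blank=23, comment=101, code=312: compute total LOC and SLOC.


Total LOC = blank + comment + code
Total LOC = 23 + 101 + 312 = 436
SLOC (source only) = code = 312

Total LOC: 436, SLOC: 312


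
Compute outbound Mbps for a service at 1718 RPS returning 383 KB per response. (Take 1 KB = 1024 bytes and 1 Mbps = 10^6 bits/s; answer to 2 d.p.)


Formula: Mbps = payload_bytes * RPS * 8 / 1e6
Payload per request = 383 KB = 383 * 1024 = 392192 bytes
Total bytes/sec = 392192 * 1718 = 673785856
Total bits/sec = 673785856 * 8 = 5390286848
Mbps = 5390286848 / 1e6 = 5390.29

5390.29 Mbps


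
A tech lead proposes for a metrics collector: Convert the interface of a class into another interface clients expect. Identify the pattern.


This matches the Adapter pattern

Adapter


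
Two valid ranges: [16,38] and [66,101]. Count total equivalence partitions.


Valid ranges: [16,38] and [66,101]
Class 1: x < 16 — invalid
Class 2: 16 ≤ x ≤ 38 — valid
Class 3: 38 < x < 66 — invalid (gap between ranges)
Class 4: 66 ≤ x ≤ 101 — valid
Class 5: x > 101 — invalid
Total equivalence classes: 5

5 equivalence classes


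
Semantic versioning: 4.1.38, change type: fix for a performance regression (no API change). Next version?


Current: 4.1.38
Change category: 'fix for a performance regression (no API change)' → patch bump
SemVer rule: patch bump → increment PATCH (MAJOR and MINOR unchanged)
New: 4.1.39

4.1.39


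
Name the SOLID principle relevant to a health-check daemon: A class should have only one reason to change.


This describes the Single Responsibility Principle (SRP)

Single Responsibility Principle (SRP)


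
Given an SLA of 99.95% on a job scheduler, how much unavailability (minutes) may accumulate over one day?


Formula: allowed downtime = period * (100 - SLA) / 100
Period (day) = 1440 minutes
Unavailability fraction = (100 - 99.95) / 100
Allowed downtime = 1440 * (100 - 99.95) / 100
Allowed downtime = 0.72 minutes

0.72 minutes


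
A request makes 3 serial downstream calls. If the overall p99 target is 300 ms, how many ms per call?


Formula: per_stage = total_budget / stages
per_stage = 300 / 3
per_stage = 100.0 ms

100.0 ms


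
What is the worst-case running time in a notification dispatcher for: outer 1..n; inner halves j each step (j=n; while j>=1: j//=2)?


Reasoning: n times log n
Complexity: O(n log n)

O(n log n)


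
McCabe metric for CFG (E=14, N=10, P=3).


Formula: V(G) = E - N + 2P
V(G) = 14 - 10 + 2*3
V(G) = 4 + 6
V(G) = 10

10


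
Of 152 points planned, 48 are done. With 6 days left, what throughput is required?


Formula: Required rate = Remaining points / Days left
Remaining = 152 - 48 = 104 points
Required rate = 104 / 6 = 17.33 points/day

17.33 points/day


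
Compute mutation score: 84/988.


Mutation score = killed / total * 100
Mutation score = 84 / 988 * 100
Mutation score = 8.5%

8.5%


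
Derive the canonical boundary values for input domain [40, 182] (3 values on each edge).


Range: [40, 182]
Boundaries: just below min, min, min+1, max-1, max, just above max
Values: [39, 40, 41, 181, 182, 183]

[39, 40, 41, 181, 182, 183]


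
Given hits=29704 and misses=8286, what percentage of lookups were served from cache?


Formula: hit rate = hits / (hits + misses) * 100
hit rate = 29704 / (29704 + 8286) * 100
hit rate = 29704 / 37990 * 100
hit rate = 78.19%

78.19%


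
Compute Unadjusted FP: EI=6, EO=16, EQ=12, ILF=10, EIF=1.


UFP = EI*4 + EO*5 + EQ*4 + ILF*10 + EIF*7
UFP = 6*4 + 16*5 + 12*4 + 10*10 + 1*7
UFP = 24 + 80 + 48 + 100 + 7
UFP = 259

259


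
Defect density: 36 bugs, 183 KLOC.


Defect density = defects / KLOC
Defect density = 36 / 183
Defect density = 0.197 defects/KLOC

0.197 defects/KLOC


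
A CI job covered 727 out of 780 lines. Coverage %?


Coverage = covered / total * 100
Coverage = 727 / 780 * 100
Coverage = 93.21%

93.21%


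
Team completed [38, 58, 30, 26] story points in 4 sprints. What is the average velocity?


Formula: Avg velocity = Total points / Number of sprints
Points: [38, 58, 30, 26]
Sum = 38 + 58 + 30 + 26 = 152
Avg velocity = 152 / 4 = 38.0 points/sprint

38.0 points/sprint


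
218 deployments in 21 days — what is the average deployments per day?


Formula: deployments per day = releases / days
= 218 / 21
= 10.381 deploys/day
(equivalently, 72.67 deploys/week)

10.381 deploys/day


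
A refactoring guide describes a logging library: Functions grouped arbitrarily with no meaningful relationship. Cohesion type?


Reasoning: Worst: random grouping
Type: Coincidental cohesion

Coincidental cohesion


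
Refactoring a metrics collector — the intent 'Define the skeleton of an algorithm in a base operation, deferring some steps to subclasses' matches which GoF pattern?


This matches the Template Method pattern

Template Method


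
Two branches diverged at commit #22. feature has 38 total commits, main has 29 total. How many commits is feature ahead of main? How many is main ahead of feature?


Common ancestor: commit #22
feature commits after divergence: 38 - 22 = 16
main commits after divergence: 29 - 22 = 7
feature is 16 commits ahead of main
main is 7 commits ahead of feature

feature ahead: 16, main ahead: 7


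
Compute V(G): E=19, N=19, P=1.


Formula: V(G) = E - N + 2P
V(G) = 19 - 19 + 2*1
V(G) = 0 + 2
V(G) = 2

2


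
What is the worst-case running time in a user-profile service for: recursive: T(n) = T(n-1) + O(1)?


Reasoning: linear recursion with constant work per frame
Complexity: O(n)

O(n)


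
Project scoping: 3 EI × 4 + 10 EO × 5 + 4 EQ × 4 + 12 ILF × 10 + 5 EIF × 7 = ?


UFP = EI*4 + EO*5 + EQ*4 + ILF*10 + EIF*7
UFP = 3*4 + 10*5 + 4*4 + 12*10 + 5*7
UFP = 12 + 50 + 16 + 120 + 35
UFP = 233

233


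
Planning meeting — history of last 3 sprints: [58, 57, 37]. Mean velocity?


Formula: Avg velocity = Total points / Number of sprints
Points: [58, 57, 37]
Sum = 58 + 57 + 37 = 152
Avg velocity = 152 / 3 = 50.67 points/sprint

50.67 points/sprint


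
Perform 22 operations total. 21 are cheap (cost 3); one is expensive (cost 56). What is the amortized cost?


Formula: Amortized cost = Total cost / Operations
Total cost = (21 * 3) + (1 * 56)
Total cost = 63 + 56 = 119
Amortized = 119 / 22 = 5.4091

5.4091


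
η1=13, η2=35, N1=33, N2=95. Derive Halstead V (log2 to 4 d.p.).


Formula: V = N * log2(η), where N = N1 + N2 and η = η1 + η2
η = 13 + 35 = 48
N = 33 + 95 = 128
log2(48) ≈ 5.5850
V = 128 * 5.5850 = 714.88

714.88


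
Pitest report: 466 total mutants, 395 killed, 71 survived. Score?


Mutation score = killed / total * 100
Mutation score = 395 / 466 * 100
Mutation score = 84.76%

84.76%


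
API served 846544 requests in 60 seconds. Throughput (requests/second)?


Formula: throughput = requests / seconds
throughput = 846544 / 60
throughput = 14109.07 requests/second

14109.07 requests/second


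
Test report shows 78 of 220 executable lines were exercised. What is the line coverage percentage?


Coverage = covered / total * 100
Coverage = 78 / 220 * 100
Coverage = 35.45%

35.45%


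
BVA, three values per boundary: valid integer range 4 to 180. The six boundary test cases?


Range: [4, 180]
Boundaries: just below min, min, min+1, max-1, max, just above max
Values: [3, 4, 5, 179, 180, 181]

[3, 4, 5, 179, 180, 181]


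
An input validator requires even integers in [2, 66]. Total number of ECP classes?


Constraint: even integers in [2, 66]
Class 1: x < 2 — out-of-range invalid
Class 2: x in [2,66] but odd — wrong type invalid
Class 3: x in [2,66] and even — valid
Class 4: x > 66 — out-of-range invalid
Total equivalence classes: 4

4 equivalence classes


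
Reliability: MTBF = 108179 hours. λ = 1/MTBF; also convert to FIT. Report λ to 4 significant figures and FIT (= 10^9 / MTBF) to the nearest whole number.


Formula: λ = 1 / MTBF; FIT = λ × 1e9 = 1e9 / MTBF
λ = 1 / 108179 ≈ 9.244e-06 failures/hour
FIT = 1e9 / 108179 ≈ 9244 failures per 1e9 hours (nearest whole number)

λ = 9.244e-06 /h, FIT = 9244


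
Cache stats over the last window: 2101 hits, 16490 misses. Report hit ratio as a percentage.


Formula: hit rate = hits / (hits + misses) * 100
hit rate = 2101 / (2101 + 16490) * 100
hit rate = 2101 / 18591 * 100
hit rate = 11.3%

11.3%


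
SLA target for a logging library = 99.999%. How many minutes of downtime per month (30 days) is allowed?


Formula: allowed downtime = period * (100 - SLA) / 100
Period (month (30 days)) = 43200 minutes
Unavailability fraction = (100 - 99.999) / 100
Allowed downtime = 43200 * (100 - 99.999) / 100
Allowed downtime = 0.432 minutes

0.432 minutes


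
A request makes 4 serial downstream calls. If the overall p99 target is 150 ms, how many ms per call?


Formula: per_stage = total_budget / stages
per_stage = 150 / 4
per_stage = 37.5 ms

37.5 ms


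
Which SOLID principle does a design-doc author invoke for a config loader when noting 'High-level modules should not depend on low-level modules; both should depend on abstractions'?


This describes the Dependency Inversion Principle (DIP)

Dependency Inversion Principle (DIP)


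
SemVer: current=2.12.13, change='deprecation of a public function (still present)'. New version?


Current: 2.12.13
Change category: 'deprecation of a public function (still present)' → minor bump
SemVer rule: minor bump → increment MINOR, reset PATCH to 0 (MAJOR unchanged)
New: 2.13.0

2.13.0


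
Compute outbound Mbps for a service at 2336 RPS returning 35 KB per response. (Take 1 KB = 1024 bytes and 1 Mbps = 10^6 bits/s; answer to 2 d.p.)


Formula: Mbps = payload_bytes * RPS * 8 / 1e6
Payload per request = 35 KB = 35 * 1024 = 35840 bytes
Total bytes/sec = 35840 * 2336 = 83722240
Total bits/sec = 83722240 * 8 = 669777920
Mbps = 669777920 / 1e6 = 669.78

669.78 Mbps


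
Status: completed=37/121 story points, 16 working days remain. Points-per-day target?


Formula: Required rate = Remaining points / Days left
Remaining = 121 - 37 = 84 points
Required rate = 84 / 16 = 5.25 points/day

5.25 points/day


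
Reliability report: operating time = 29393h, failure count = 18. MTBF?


Formula: MTBF = Total operating time / Number of failures
MTBF = 29393 / 18
MTBF = 1632.94 hours

1632.94 hours


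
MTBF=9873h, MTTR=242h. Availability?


Availability = MTBF / (MTBF + MTTR)
Availability = 9873 / (9873 + 242)
Availability = 9873 / 10115
Availability = 97.6075%

97.6075%


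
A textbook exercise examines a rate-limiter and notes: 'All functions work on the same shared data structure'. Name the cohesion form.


Reasoning: Functions share data
Type: Communicational cohesion

Communicational cohesion


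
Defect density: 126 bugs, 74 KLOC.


Defect density = defects / KLOC
Defect density = 126 / 74
Defect density = 1.703 defects/KLOC

1.703 defects/KLOC


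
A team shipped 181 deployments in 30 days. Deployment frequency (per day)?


Formula: deployments per day = releases / days
= 181 / 30
= 6.033 deploys/day
(equivalently, 42.23 deploys/week)

6.033 deploys/day


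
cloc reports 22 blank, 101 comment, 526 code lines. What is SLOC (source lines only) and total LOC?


Total LOC = blank + comment + code
Total LOC = 22 + 101 + 526 = 649
SLOC (source only) = code = 526

Total LOC: 649, SLOC: 526


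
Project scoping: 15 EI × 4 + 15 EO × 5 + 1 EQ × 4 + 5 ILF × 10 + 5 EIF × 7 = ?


UFP = EI*4 + EO*5 + EQ*4 + ILF*10 + EIF*7
UFP = 15*4 + 15*5 + 1*4 + 5*10 + 5*7
UFP = 60 + 75 + 4 + 50 + 35
UFP = 224

224


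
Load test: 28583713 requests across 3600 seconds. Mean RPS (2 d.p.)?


Formula: throughput = requests / seconds
throughput = 28583713 / 3600
throughput = 7939.92 requests/second

7939.92 requests/second


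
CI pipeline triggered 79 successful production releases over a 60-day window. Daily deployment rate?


Formula: deployments per day = releases / days
= 79 / 60
= 1.317 deploys/day
(equivalently, 9.22 deploys/week)

1.317 deploys/day


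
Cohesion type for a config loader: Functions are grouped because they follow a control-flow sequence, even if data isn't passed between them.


Reasoning: Grouped by order of execution within a routine, not by data flow
Type: Procedural cohesion

Procedural cohesion


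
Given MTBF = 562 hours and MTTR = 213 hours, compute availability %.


Availability = MTBF / (MTBF + MTTR)
Availability = 562 / (562 + 213)
Availability = 562 / 775
Availability = 72.5161%

72.5161%


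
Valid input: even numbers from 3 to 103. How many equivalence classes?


Constraint: even integers in [3, 103]
Class 1: x < 3 — out-of-range invalid
Class 2: x in [3,103] but odd — wrong type invalid
Class 3: x in [3,103] and even — valid
Class 4: x > 103 — out-of-range invalid
Total equivalence classes: 4

4 equivalence classes


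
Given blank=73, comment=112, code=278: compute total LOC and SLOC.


Total LOC = blank + comment + code
Total LOC = 73 + 112 + 278 = 463
SLOC (source only) = code = 278

Total LOC: 463, SLOC: 278


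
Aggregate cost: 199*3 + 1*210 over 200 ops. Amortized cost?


Formula: Amortized cost = Total cost / Operations
Total cost = (199 * 3) + (1 * 210)
Total cost = 597 + 210 = 807
Amortized = 807 / 200 = 4.035

4.035


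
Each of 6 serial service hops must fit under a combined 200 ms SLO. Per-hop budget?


Formula: per_stage = total_budget / stages
per_stage = 200 / 6
per_stage = 33.33 ms

33.33 ms


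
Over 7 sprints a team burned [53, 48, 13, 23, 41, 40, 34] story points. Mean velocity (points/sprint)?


Formula: Avg velocity = Total points / Number of sprints
Points: [53, 48, 13, 23, 41, 40, 34]
Sum = 53 + 48 + 13 + 23 + 41 + 40 + 34 = 252
Avg velocity = 252 / 7 = 36.0 points/sprint

36.0 points/sprint


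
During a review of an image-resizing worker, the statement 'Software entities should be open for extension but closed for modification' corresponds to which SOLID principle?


This describes the Open/Closed Principle (OCP)

Open/Closed Principle (OCP)


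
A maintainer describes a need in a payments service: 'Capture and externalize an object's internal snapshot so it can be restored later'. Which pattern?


This matches the Memento pattern

Memento


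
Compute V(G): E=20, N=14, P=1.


Formula: V(G) = E - N + 2P
V(G) = 20 - 14 + 2*1
V(G) = 6 + 2
V(G) = 8

8


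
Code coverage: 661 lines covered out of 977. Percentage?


Coverage = covered / total * 100
Coverage = 661 / 977 * 100
Coverage = 67.66%

67.66%


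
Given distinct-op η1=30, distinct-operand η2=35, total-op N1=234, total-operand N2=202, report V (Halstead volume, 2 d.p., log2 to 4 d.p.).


Formula: V = N * log2(η), where N = N1 + N2 and η = η1 + η2
η = 30 + 35 = 65
N = 234 + 202 = 436
log2(65) ≈ 6.0224
V = 436 * 6.0224 = 2625.77

2625.77


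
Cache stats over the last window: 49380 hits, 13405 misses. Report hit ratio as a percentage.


Formula: hit rate = hits / (hits + misses) * 100
hit rate = 49380 / (49380 + 13405) * 100
hit rate = 49380 / 62785 * 100
hit rate = 78.65%

78.65%


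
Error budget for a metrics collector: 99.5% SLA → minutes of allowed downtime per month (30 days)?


Formula: allowed downtime = period * (100 - SLA) / 100
Period (month (30 days)) = 43200 minutes
Unavailability fraction = (100 - 99.5) / 100
Allowed downtime = 43200 * (100 - 99.5) / 100
Allowed downtime = 216.0 minutes

216.0 minutes


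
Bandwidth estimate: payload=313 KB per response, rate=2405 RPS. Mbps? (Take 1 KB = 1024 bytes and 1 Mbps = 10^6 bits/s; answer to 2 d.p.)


Formula: Mbps = payload_bytes * RPS * 8 / 1e6
Payload per request = 313 KB = 313 * 1024 = 320512 bytes
Total bytes/sec = 320512 * 2405 = 770831360
Total bits/sec = 770831360 * 8 = 6166650880
Mbps = 6166650880 / 1e6 = 6166.65

6166.65 Mbps
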